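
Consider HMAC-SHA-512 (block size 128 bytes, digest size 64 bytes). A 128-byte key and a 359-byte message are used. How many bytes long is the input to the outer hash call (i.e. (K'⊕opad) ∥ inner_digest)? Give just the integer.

192

Key is 128 ≤ 128 bytes, zero-padded: |K'| = 128.
Outer input = (K'⊕opad) ∥ H(inner) → 128 + 64 = 192 bytes.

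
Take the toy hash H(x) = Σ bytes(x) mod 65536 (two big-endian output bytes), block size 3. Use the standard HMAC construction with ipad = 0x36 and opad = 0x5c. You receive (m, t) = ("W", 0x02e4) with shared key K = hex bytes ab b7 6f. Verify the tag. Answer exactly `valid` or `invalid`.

Key hex bytes ab b7 6f is exactly B = 3 bytes: K' = ab b7 6f.
K' ⊕ ipad = 9d 81 59; K' ⊕ opad = f7 eb 33.
Inner hash: sum = 157+129+89+87 = 462 → 01 ce.
Outer hash (recomputed tag): sum = 247+235+51+1+206 = 740 → 02 e4.
Recomputed tag = 02e4; claimed = 02e4 → match.

valid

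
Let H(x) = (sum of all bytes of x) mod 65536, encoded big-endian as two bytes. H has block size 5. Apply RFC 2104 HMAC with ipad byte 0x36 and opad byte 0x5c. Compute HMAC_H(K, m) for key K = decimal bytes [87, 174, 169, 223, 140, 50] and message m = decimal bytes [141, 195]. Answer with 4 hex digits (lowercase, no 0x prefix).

0230

Key decimal bytes [87, 174, 169, 223, 140, 50] = 57 ae a9 df 8c 32 is 6 bytes > B = 5, so hash it first: H(key) = 03 4b, then zero-pad to 5 bytes: K' = 03 4b 00 00 00.
K' ⊕ ipad = 35 7d 36 36 36.  K' ⊕ opad = 5f 17 5c 5c 5c.
Inner input = (K'⊕ipad) ∥ m = 35 7d 36 36 36 ∥ 8d c3.
Inner hash: sum = 53+125+54+54+54+141+195 = 676 → 02 a4.
Outer input = (K'⊕opad) ∥ inner = 5f 17 5c 5c 5c ∥ 02 a4.
Outer hash (tag): sum = 95+23+92+92+92+2+164 = 560 → 02 30.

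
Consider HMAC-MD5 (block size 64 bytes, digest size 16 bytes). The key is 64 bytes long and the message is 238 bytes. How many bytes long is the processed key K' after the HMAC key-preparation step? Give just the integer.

64

Key is 64 ≤ 64 bytes, zero-padded: |K'| = 64.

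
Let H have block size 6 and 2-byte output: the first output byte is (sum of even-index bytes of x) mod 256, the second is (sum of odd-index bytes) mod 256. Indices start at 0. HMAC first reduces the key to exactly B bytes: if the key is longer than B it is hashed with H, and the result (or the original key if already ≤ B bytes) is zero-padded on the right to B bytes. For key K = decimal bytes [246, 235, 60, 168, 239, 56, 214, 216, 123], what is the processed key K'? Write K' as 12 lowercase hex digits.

|K| = 9 > B = 6, so first hash the key.
H(K): even-index sum = 882 mod 256 = 114; odd-index sum = 675 mod 256 = 163 → 72 a3.
Zero-pad H(K) = 72 a3 to 6 bytes: K' = 72 a3 00 00 00 00.

72a300000000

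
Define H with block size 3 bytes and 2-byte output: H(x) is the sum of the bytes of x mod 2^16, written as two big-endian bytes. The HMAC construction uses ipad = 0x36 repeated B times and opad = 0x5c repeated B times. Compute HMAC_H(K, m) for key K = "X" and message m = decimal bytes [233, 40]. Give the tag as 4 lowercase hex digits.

Key "X" = 58 is 1 byte ≤ B = 3; zero-pad to 3 bytes: K' = 58 00 00.
K' ⊕ ipad = 6e 36 36.  K' ⊕ opad = 04 5c 5c.
Inner input = (K'⊕ipad) ∥ m = 6e 36 36 ∥ e9 28.
Inner hash: sum = 110+54+54+233+40 = 491 → 01 eb.
Outer input = (K'⊕opad) ∥ inner = 04 5c 5c ∥ 01 eb.
Outer hash (tag): sum = 4+92+92+1+235 = 424 → 01 a8.

01a8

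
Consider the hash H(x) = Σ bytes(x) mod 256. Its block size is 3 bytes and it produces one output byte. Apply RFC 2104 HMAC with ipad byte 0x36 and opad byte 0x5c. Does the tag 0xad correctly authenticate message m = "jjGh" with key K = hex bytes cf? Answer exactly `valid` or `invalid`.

Key hex bytes cf is 1 byte ≤ B = 3; zero-pad to 3 bytes: K' = cf 00 00.
K' ⊕ ipad = f9 36 36; K' ⊕ opad = 93 5c 5c.
Inner hash: sum = 249+54+54+106+106+71+104 = 744; mod 256 = 232 → e8.
Outer hash (recomputed tag): sum = 147+92+92+232 = 563; mod 256 = 51 → 33.
Recomputed tag = 33; claimed = ad → mismatch.

invalid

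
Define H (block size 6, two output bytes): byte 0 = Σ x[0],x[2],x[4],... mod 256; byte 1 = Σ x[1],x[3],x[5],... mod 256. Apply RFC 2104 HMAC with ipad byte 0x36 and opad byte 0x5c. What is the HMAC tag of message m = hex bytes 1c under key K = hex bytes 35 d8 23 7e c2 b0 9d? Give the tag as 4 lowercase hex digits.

Key hex bytes 35 d8 23 7e c2 b0 9d is 7 bytes > B = 6, so hash it first: H(key) = b7 06, then zero-pad to 6 bytes: K' = b7 06 00 00 00 00.
K' ⊕ ipad = 81 30 36 36 36 36.  K' ⊕ opad = eb 5a 5c 5c 5c 5c.
Inner input = (K'⊕ipad) ∥ m = 81 30 36 36 36 36 ∥ 1c.
Inner hash: even-index sum = 265 mod 256 = 9; odd-index sum = 156 mod 256 = 156 → 09 9c.
Outer input = (K'⊕opad) ∥ inner = eb 5a 5c 5c 5c 5c ∥ 09 9c.
Outer hash (tag): even-index sum = 428 mod 256 = 172; odd-index sum = 430 mod 256 = 174 → ac ae.

acae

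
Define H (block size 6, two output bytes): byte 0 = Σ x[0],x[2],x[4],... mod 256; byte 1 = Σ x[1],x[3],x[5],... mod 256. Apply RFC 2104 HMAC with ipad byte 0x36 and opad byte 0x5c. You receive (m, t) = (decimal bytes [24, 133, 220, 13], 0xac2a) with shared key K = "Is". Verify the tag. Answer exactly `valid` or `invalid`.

valid

Key "Is" = 49 73 is 2 bytes ≤ B = 6; zero-pad to 6 bytes: K' = 49 73 00 00 00 00.
K' ⊕ ipad = 7f 45 36 36 36 36; K' ⊕ opad = 15 2f 5c 5c 5c 5c.
Inner hash: even-index sum = 479 mod 256 = 223; odd-index sum = 323 mod 256 = 67 → df 43.
Outer hash (recomputed tag): even-index sum = 428 mod 256 = 172; odd-index sum = 298 mod 256 = 42 → ac 2a.
Recomputed tag = ac2a; claimed = ac2a → match.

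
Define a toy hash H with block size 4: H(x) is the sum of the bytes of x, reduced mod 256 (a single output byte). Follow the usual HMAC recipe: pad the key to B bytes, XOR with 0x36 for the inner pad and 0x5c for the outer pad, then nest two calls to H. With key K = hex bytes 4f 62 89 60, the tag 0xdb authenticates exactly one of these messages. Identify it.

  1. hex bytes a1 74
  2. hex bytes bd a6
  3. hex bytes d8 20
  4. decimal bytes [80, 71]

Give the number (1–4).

4

Key hex bytes 4f 62 89 60 is exactly B = 4 bytes: K' = 4f 62 89 60.
K' ⊕ ipad = 79 54 bf 56; K' ⊕ opad = 13 3e d5 3c.
m1: inner = H(79 54 bf 56 a1 74) = f7; tag = H(13 3e d5 3c f7) = 59
m2: inner = H(79 54 bf 56 bd a6) = 45; tag = H(13 3e d5 3c 45) = a7
m3: inner = H(79 54 bf 56 d8 20) = da; tag = H(13 3e d5 3c da) = 3c
m4: inner = H(79 54 bf 56 50 47) = 79; tag = H(13 3e d5 3c 79) = db ← matches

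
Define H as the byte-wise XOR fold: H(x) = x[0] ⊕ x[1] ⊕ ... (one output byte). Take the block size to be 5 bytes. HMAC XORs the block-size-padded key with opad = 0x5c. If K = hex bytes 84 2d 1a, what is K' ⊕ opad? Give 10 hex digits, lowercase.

Key hex bytes 84 2d 1a is 3 bytes ≤ B = 5; zero-pad to 5 bytes: K' = 84 2d 1a 00 00.
XOR each byte with 0x5c: 84⊕5c=d8, 2d⊕5c=71, 1a⊕5c=46, 00⊕5c=5c, 00⊕5c=5c.

d871465c5c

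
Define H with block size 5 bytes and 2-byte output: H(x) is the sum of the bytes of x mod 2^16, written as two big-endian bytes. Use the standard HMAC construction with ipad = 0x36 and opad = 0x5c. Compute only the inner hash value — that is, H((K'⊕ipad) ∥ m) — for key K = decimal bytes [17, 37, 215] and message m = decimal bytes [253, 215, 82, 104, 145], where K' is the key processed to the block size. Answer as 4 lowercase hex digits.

04a6

Key decimal bytes [17, 37, 215] = 11 25 d7 is 3 bytes ≤ B = 5; zero-pad to 5 bytes: K' = 11 25 d7 00 00.
K' ⊕ ipad = 27 13 e1 36 36.
Inner input = 27 13 e1 36 36 ∥ fd d7 52 68 91.
Inner hash: sum = 39+19+225+54+54+253+215+82+104+145 = 1190 → 04 a6.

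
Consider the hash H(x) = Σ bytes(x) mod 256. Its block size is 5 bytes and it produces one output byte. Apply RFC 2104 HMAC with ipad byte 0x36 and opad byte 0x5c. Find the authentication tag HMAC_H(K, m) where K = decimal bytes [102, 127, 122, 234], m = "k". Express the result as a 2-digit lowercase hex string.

Key decimal bytes [102, 127, 122, 234] = 66 7f 7a ea is 4 bytes ≤ B = 5; zero-pad to 5 bytes: K' = 66 7f 7a ea 00.
K' ⊕ ipad = 50 49 4c dc 36.  K' ⊕ opad = 3a 23 26 b6 5c.
Inner input = (K'⊕ipad) ∥ m = 50 49 4c dc 36 ∥ 6b.
Inner hash: sum = 80+73+76+220+54+107 = 610; mod 256 = 98 → 62.
Outer input = (K'⊕opad) ∥ inner = 3a 23 26 b6 5c ∥ 62.
Outer hash (tag): sum = 58+35+38+182+92+98 = 503; mod 256 = 247 → f7.

f7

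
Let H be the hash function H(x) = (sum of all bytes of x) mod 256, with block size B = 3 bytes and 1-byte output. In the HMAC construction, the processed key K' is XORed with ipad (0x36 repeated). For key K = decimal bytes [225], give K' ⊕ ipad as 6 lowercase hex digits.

Key decimal bytes [225] = e1 is 1 byte ≤ B = 3; zero-pad to 3 bytes: K' = e1 00 00.
XOR each byte with 0x36: e1⊕36=d7, 00⊕36=36, 00⊕36=36.

d73636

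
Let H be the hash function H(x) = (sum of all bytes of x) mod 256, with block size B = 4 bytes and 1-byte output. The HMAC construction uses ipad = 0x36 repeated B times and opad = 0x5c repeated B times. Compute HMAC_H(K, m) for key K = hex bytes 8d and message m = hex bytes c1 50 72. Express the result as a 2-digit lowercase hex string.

c5

Key hex bytes 8d is 1 byte ≤ B = 4; zero-pad to 4 bytes: K' = 8d 00 00 00.
K' ⊕ ipad = bb 36 36 36.  K' ⊕ opad = d1 5c 5c 5c.
Inner input = (K'⊕ipad) ∥ m = bb 36 36 36 ∥ c1 50 72.
Inner hash: sum = 187+54+54+54+193+80+114 = 736; mod 256 = 224 → e0.
Outer input = (K'⊕opad) ∥ inner = d1 5c 5c 5c ∥ e0.
Outer hash (tag): sum = 209+92+92+92+224 = 709; mod 256 = 197 → c5.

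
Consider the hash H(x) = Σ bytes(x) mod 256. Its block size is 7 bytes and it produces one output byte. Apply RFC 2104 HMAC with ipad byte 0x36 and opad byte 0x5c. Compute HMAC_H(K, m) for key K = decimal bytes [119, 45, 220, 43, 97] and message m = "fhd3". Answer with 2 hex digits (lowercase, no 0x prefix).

13

Key decimal bytes [119, 45, 220, 43, 97] = 77 2d dc 2b 61 is 5 bytes ≤ B = 7; zero-pad to 7 bytes: K' = 77 2d dc 2b 61 00 00.
K' ⊕ ipad = 41 1b ea 1d 57 36 36.  K' ⊕ opad = 2b 71 80 77 3d 5c 5c.
Inner input = (K'⊕ipad) ∥ m = 41 1b ea 1d 57 36 36 ∥ 66 68 64 33.
Inner hash: sum = 65+27+234+29+87+54+54+102+104+100+51 = 907; mod 256 = 139 → 8b.
Outer input = (K'⊕opad) ∥ inner = 2b 71 80 77 3d 5c 5c ∥ 8b.
Outer hash (tag): sum = 43+113+128+119+61+92+92+139 = 787; mod 256 = 19 → 13.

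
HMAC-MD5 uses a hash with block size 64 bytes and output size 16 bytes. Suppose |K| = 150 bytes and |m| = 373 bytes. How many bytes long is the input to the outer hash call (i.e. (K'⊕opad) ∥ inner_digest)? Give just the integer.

80

Key is 150 > 64 bytes, so it is hashed to 16 bytes then zero-padded to 64: |K'| = 64.
Outer input = (K'⊕opad) ∥ H(inner) → 64 + 16 = 80 bytes.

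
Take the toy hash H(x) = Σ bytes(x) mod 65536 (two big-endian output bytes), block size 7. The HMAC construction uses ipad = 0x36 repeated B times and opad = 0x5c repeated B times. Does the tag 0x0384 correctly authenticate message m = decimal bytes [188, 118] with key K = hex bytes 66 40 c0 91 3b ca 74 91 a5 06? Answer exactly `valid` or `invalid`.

Key hex bytes 66 40 c0 91 3b ca 74 91 a5 06 is 10 bytes > B = 7, so hash it first: H(key) = 04 ac, then zero-pad to 7 bytes: K' = 04 ac 00 00 00 00 00.
K' ⊕ ipad = 32 9a 36 36 36 36 36; K' ⊕ opad = 58 f0 5c 5c 5c 5c 5c.
Inner hash: sum = 50+154+54+54+54+54+54+188+118 = 780 → 03 0c.
Outer hash (recomputed tag): sum = 88+240+92+92+92+92+92+3+12 = 803 → 03 23.
Recomputed tag = 0323; claimed = 0384 → mismatch.

invalid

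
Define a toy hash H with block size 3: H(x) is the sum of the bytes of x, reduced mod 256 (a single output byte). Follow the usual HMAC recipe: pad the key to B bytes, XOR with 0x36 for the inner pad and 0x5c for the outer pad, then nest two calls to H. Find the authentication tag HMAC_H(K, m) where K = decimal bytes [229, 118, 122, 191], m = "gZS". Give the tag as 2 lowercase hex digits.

Key decimal bytes [229, 118, 122, 191] = e5 76 7a bf is 4 bytes > B = 3, so hash it first: H(key) = 94, then zero-pad to 3 bytes: K' = 94 00 00.
K' ⊕ ipad = a2 36 36.  K' ⊕ opad = c8 5c 5c.
Inner input = (K'⊕ipad) ∥ m = a2 36 36 ∥ 67 5a 53.
Inner hash: sum = 162+54+54+103+90+83 = 546; mod 256 = 34 → 22.
Outer input = (K'⊕opad) ∥ inner = c8 5c 5c ∥ 22.
Outer hash (tag): sum = 200+92+92+34 = 418; mod 256 = 162 → a2.

a2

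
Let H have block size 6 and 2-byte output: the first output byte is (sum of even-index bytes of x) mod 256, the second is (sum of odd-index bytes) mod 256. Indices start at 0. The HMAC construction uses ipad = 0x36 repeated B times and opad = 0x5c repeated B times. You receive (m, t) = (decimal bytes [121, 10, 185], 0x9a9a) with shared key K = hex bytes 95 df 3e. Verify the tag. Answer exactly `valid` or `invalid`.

Key hex bytes 95 df 3e is 3 bytes ≤ B = 6; zero-pad to 6 bytes: K' = 95 df 3e 00 00 00.
K' ⊕ ipad = a3 e9 08 36 36 36; K' ⊕ opad = c9 83 62 5c 5c 5c.
Inner hash: even-index sum = 531 mod 256 = 19; odd-index sum = 351 mod 256 = 95 → 13 5f.
Outer hash (recomputed tag): even-index sum = 410 mod 256 = 154; odd-index sum = 410 mod 256 = 154 → 9a 9a.
Recomputed tag = 9a9a; claimed = 9a9a → match.

valid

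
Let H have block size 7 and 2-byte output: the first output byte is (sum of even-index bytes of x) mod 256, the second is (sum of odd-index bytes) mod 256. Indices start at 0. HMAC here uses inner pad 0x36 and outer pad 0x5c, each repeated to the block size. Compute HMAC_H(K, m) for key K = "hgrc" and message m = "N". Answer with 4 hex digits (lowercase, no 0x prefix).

44e4

Key "hgrc" = 68 67 72 63 is 4 bytes ≤ B = 7; zero-pad to 7 bytes: K' = 68 67 72 63 00 00 00.
K' ⊕ ipad = 5e 51 44 55 36 36 36.  K' ⊕ opad = 34 3b 2e 3f 5c 5c 5c.
Inner input = (K'⊕ipad) ∥ m = 5e 51 44 55 36 36 36 ∥ 4e.
Inner hash: even-index sum = 270 mod 256 = 14; odd-index sum = 298 mod 256 = 42 → 0e 2a.
Outer input = (K'⊕opad) ∥ inner = 34 3b 2e 3f 5c 5c 5c ∥ 0e 2a.
Outer hash (tag): even-index sum = 324 mod 256 = 68; odd-index sum = 228 mod 256 = 228 → 44 e4.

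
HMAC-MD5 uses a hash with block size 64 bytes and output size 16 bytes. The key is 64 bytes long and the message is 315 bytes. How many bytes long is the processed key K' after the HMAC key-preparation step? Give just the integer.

Key is 64 ≤ 64 bytes, zero-padded: |K'| = 64.

64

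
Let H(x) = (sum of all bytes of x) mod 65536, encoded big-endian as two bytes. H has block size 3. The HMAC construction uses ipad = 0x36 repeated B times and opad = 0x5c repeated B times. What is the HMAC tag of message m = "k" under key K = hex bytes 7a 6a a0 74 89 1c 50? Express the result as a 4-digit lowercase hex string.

Key hex bytes 7a 6a a0 74 89 1c 50 is 7 bytes > B = 3, so hash it first: H(key) = 02 ed, then zero-pad to 3 bytes: K' = 02 ed 00.
K' ⊕ ipad = 34 db 36.  K' ⊕ opad = 5e b1 5c.
Inner input = (K'⊕ipad) ∥ m = 34 db 36 ∥ 6b.
Inner hash: sum = 52+219+54+107 = 432 → 01 b0.
Outer input = (K'⊕opad) ∥ inner = 5e b1 5c ∥ 01 b0.
Outer hash (tag): sum = 94+177+92+1+176 = 540 → 02 1c.

021c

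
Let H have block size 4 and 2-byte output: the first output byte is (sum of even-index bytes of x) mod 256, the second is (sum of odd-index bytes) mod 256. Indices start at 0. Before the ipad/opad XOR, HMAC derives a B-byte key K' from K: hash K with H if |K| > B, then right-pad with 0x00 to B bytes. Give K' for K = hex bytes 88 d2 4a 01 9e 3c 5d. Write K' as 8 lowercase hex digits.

cd0f0000

|K| = 7 > B = 4, so first hash the key.
H(K): even-index sum = 461 mod 256 = 205; odd-index sum = 271 mod 256 = 15 → cd 0f.
Zero-pad H(K) = cd 0f to 4 bytes: K' = cd 0f 00 00.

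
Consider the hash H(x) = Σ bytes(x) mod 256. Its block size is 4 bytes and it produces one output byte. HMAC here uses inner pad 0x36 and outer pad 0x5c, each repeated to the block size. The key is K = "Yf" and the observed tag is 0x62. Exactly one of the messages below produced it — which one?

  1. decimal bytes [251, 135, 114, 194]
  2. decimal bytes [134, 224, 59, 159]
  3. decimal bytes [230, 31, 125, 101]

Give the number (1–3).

2

Key "Yf" = 59 66 is 2 bytes ≤ B = 4; zero-pad to 4 bytes: K' = 59 66 00 00.
K' ⊕ ipad = 6f 50 36 36; K' ⊕ opad = 05 3a 5c 5c.
m1: inner = H(6f 50 36 36 fb 87 72 c2) = e1; tag = H(05 3a 5c 5c e1) = d8
m2: inner = H(6f 50 36 36 86 e0 3b 9f) = 6b; tag = H(05 3a 5c 5c 6b) = 62 ← matches
m3: inner = H(6f 50 36 36 e6 1f 7d 65) = 12; tag = H(05 3a 5c 5c 12) = 09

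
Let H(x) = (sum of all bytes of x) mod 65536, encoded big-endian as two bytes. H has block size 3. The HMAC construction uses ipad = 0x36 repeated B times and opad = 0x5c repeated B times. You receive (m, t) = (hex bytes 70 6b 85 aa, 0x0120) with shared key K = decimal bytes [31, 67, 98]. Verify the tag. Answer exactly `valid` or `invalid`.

Key decimal bytes [31, 67, 98] = 1f 43 62 is exactly B = 3 bytes: K' = 1f 43 62.
K' ⊕ ipad = 29 75 54; K' ⊕ opad = 43 1f 3e.
Inner hash: sum = 41+117+84+112+107+133+170 = 764 → 02 fc.
Outer hash (recomputed tag): sum = 67+31+62+2+252 = 414 → 01 9e.
Recomputed tag = 019e; claimed = 0120 → mismatch.

invalid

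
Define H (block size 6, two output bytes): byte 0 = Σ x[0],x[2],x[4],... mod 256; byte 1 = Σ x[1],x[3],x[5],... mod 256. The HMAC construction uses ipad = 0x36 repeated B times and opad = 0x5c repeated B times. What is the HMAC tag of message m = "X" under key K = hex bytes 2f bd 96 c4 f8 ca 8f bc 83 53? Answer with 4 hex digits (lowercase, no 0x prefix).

0896

Key hex bytes 2f bd 96 c4 f8 ca 8f bc 83 53 is 10 bytes > B = 6, so hash it first: H(key) = cf 5a, then zero-pad to 6 bytes: K' = cf 5a 00 00 00 00.
K' ⊕ ipad = f9 6c 36 36 36 36.  K' ⊕ opad = 93 06 5c 5c 5c 5c.
Inner input = (K'⊕ipad) ∥ m = f9 6c 36 36 36 36 ∥ 58.
Inner hash: even-index sum = 445 mod 256 = 189; odd-index sum = 216 mod 256 = 216 → bd d8.
Outer input = (K'⊕opad) ∥ inner = 93 06 5c 5c 5c 5c ∥ bd d8.
Outer hash (tag): even-index sum = 520 mod 256 = 8; odd-index sum = 406 mod 256 = 150 → 08 96.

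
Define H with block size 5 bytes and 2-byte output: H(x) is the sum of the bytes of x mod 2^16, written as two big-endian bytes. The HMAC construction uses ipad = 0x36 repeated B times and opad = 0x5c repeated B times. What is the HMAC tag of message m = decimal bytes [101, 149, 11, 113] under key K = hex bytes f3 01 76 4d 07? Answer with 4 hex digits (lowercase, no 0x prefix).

Key hex bytes f3 01 76 4d 07 is exactly B = 5 bytes: K' = f3 01 76 4d 07.
K' ⊕ ipad = c5 37 40 7b 31.  K' ⊕ opad = af 5d 2a 11 5b.
Inner input = (K'⊕ipad) ∥ m = c5 37 40 7b 31 ∥ 65 95 0b 71.
Inner hash: sum = 197+55+64+123+49+101+149+11+113 = 862 → 03 5e.
Outer input = (K'⊕opad) ∥ inner = af 5d 2a 11 5b ∥ 03 5e.
Outer hash (tag): sum = 175+93+42+17+91+3+94 = 515 → 02 03.

0203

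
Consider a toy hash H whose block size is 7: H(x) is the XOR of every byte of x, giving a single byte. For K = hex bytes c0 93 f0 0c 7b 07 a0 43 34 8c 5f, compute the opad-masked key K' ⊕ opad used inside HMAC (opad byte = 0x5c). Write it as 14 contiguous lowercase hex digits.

8b5c5c5c5c5c5c

Key hex bytes c0 93 f0 0c 7b 07 a0 43 34 8c 5f is 11 bytes > B = 7, so hash it first: H(key) = d7, then zero-pad to 7 bytes: K' = d7 00 00 00 00 00 00.
XOR each byte with 0x5c: d7⊕5c=8b, 00⊕5c=5c, 00⊕5c=5c, 00⊕5c=5c, 00⊕5c=5c, 00⊕5c=5c, 00⊕5c=5c.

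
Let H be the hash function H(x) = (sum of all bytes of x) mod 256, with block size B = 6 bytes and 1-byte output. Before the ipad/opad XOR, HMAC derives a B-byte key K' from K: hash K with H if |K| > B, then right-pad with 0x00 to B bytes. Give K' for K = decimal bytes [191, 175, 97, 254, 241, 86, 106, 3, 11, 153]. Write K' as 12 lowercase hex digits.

|K| = 10 > B = 6, so first hash the key.
H(K): sum = 191+175+97+254+241+86+106+3+11+153 = 1317; mod 256 = 37 → 25.
Zero-pad H(K) = 25 to 6 bytes: K' = 25 00 00 00 00 00.

250000000000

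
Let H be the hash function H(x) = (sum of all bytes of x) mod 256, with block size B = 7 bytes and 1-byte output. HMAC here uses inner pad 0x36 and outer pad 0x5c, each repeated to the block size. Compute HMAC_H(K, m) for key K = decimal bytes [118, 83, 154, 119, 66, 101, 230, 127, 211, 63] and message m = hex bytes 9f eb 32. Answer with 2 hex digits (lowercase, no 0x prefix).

Key decimal bytes [118, 83, 154, 119, 66, 101, 230, 127, 211, 63] = 76 53 9a 77 42 65 e6 7f d3 3f is 10 bytes > B = 7, so hash it first: H(key) = f8, then zero-pad to 7 bytes: K' = f8 00 00 00 00 00 00.
K' ⊕ ipad = ce 36 36 36 36 36 36.  K' ⊕ opad = a4 5c 5c 5c 5c 5c 5c.
Inner input = (K'⊕ipad) ∥ m = ce 36 36 36 36 36 36 ∥ 9f eb 32.
Inner hash: sum = 206+54+54+54+54+54+54+159+235+50 = 974; mod 256 = 206 → ce.
Outer input = (K'⊕opad) ∥ inner = a4 5c 5c 5c 5c 5c 5c ∥ ce.
Outer hash (tag): sum = 164+92+92+92+92+92+92+206 = 922; mod 256 = 154 → 9a.

9a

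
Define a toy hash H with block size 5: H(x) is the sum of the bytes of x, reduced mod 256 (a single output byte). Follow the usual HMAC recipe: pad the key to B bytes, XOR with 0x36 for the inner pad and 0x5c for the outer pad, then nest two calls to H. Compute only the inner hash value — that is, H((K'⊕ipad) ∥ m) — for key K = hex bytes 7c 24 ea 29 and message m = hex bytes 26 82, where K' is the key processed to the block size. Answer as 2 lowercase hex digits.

35

Key hex bytes 7c 24 ea 29 is 4 bytes ≤ B = 5; zero-pad to 5 bytes: K' = 7c 24 ea 29 00.
K' ⊕ ipad = 4a 12 dc 1f 36.
Inner input = 4a 12 dc 1f 36 ∥ 26 82.
Inner hash: sum = 74+18+220+31+54+38+130 = 565; mod 256 = 53 → 35.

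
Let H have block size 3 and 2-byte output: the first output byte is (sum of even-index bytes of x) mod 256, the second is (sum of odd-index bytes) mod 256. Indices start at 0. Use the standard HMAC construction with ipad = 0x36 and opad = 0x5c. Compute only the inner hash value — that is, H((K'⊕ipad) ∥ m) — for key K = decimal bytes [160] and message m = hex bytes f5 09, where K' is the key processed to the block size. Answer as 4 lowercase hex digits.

Key decimal bytes [160] = a0 is 1 byte ≤ B = 3; zero-pad to 3 bytes: K' = a0 00 00.
K' ⊕ ipad = 96 36 36.
Inner input = 96 36 36 ∥ f5 09.
Inner hash: even-index sum = 213 mod 256 = 213; odd-index sum = 299 mod 256 = 43 → d5 2b.

d52b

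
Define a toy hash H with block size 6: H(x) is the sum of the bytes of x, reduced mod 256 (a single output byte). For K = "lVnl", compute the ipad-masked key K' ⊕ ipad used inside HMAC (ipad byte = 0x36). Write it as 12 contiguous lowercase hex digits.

Key "lVnl" = 6c 56 6e 6c is 4 bytes ≤ B = 6; zero-pad to 6 bytes: K' = 6c 56 6e 6c 00 00.
XOR each byte with 0x36: 6c⊕36=5a, 56⊕36=60, 6e⊕36=58, 6c⊕36=5a, 00⊕36=36, 00⊕36=36.

5a60585a3636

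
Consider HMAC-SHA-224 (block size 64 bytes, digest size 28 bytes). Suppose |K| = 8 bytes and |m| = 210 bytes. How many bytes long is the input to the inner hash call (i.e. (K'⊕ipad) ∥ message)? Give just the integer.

274

Key is 8 ≤ 64 bytes, zero-padded: |K'| = 64.
Inner input = (K'⊕ipad) ∥ m → 64 + 210 = 274 bytes.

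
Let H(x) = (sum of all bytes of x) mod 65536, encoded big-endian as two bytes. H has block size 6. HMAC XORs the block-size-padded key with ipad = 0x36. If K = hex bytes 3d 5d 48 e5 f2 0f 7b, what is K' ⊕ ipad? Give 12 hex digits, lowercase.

357536363636

Key hex bytes 3d 5d 48 e5 f2 0f 7b is 7 bytes > B = 6, so hash it first: H(key) = 03 43, then zero-pad to 6 bytes: K' = 03 43 00 00 00 00.
XOR each byte with 0x36: 03⊕36=35, 43⊕36=75, 00⊕36=36, 00⊕36=36, 00⊕36=36, 00⊕36=36.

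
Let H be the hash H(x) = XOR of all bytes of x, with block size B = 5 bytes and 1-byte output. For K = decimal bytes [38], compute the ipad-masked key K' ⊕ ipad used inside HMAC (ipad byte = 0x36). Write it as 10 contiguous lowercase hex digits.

1036363636

Key decimal bytes [38] = 26 is 1 byte ≤ B = 5; zero-pad to 5 bytes: K' = 26 00 00 00 00.
XOR each byte with 0x36: 26⊕36=10, 00⊕36=36, 00⊕36=36, 00⊕36=36, 00⊕36=36.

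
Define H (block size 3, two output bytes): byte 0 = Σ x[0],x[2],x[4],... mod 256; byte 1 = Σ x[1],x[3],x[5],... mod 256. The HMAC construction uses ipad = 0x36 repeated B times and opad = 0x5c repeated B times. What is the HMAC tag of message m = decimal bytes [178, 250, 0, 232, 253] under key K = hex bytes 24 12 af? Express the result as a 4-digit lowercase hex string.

3edb

Key hex bytes 24 12 af is exactly B = 3 bytes: K' = 24 12 af.
K' ⊕ ipad = 12 24 99.  K' ⊕ opad = 78 4e f3.
Inner input = (K'⊕ipad) ∥ m = 12 24 99 ∥ b2 fa 00 e8 fd.
Inner hash: even-index sum = 653 mod 256 = 141; odd-index sum = 467 mod 256 = 211 → 8d d3.
Outer input = (K'⊕opad) ∥ inner = 78 4e f3 ∥ 8d d3.
Outer hash (tag): even-index sum = 574 mod 256 = 62; odd-index sum = 219 mod 256 = 219 → 3e db.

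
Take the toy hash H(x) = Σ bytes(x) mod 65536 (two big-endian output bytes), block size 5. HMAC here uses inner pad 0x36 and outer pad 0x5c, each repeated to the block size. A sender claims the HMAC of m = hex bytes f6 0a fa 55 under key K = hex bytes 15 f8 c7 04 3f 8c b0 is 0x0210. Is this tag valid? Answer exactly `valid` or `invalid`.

valid

Key hex bytes 15 f8 c7 04 3f 8c b0 is 7 bytes > B = 5, so hash it first: H(key) = 03 53, then zero-pad to 5 bytes: K' = 03 53 00 00 00.
K' ⊕ ipad = 35 65 36 36 36; K' ⊕ opad = 5f 0f 5c 5c 5c.
Inner hash: sum = 53+101+54+54+54+246+10+250+85 = 907 → 03 8b.
Outer hash (recomputed tag): sum = 95+15+92+92+92+3+139 = 528 → 02 10.
Recomputed tag = 0210; claimed = 0210 → match.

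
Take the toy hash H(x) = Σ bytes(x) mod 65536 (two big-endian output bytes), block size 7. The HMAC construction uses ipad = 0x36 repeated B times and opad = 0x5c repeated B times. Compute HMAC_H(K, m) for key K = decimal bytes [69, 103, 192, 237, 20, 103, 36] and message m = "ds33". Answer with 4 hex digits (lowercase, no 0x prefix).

02f7

Key decimal bytes [69, 103, 192, 237, 20, 103, 36] = 45 67 c0 ed 14 67 24 is exactly B = 7 bytes: K' = 45 67 c0 ed 14 67 24.
K' ⊕ ipad = 73 51 f6 db 22 51 12.  K' ⊕ opad = 19 3b 9c b1 48 3b 78.
Inner input = (K'⊕ipad) ∥ m = 73 51 f6 db 22 51 12 ∥ 64 73 33 33.
Inner hash: sum = 115+81+246+219+34+81+18+100+115+51+51 = 1111 → 04 57.
Outer input = (K'⊕opad) ∥ inner = 19 3b 9c b1 48 3b 78 ∥ 04 57.
Outer hash (tag): sum = 25+59+156+177+72+59+120+4+87 = 759 → 02 f7.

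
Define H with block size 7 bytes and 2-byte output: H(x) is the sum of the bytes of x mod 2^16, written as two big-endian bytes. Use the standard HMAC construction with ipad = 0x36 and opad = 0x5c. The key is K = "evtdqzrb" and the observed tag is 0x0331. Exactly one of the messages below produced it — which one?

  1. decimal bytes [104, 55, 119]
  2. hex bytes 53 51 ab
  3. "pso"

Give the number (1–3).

Key "evtdqzrb" = 65 76 74 64 71 7a 72 62 is 8 bytes > B = 7, so hash it first: H(key) = 03 72, then zero-pad to 7 bytes: K' = 03 72 00 00 00 00 00.
K' ⊕ ipad = 35 44 36 36 36 36 36; K' ⊕ opad = 5f 2e 5c 5c 5c 5c 5c.
m1: inner = H(35 44 36 36 36 36 36 68 37 77) = 02 9d; tag = H(5f 2e 5c 5c 5c 5c 5c 02 9d) = 02f8
m2: inner = H(35 44 36 36 36 36 36 53 51 ab) = 02 d6; tag = H(5f 2e 5c 5c 5c 5c 5c 02 d6) = 0331 ← matches
m3: inner = H(35 44 36 36 36 36 36 70 73 6f) = 02 d9; tag = H(5f 2e 5c 5c 5c 5c 5c 02 d9) = 0334

2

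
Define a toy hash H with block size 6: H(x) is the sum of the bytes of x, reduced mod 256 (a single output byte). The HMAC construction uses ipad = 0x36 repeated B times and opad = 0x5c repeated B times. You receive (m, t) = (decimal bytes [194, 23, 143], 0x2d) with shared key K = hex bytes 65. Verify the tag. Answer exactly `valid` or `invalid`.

Key hex bytes 65 is 1 byte ≤ B = 6; zero-pad to 6 bytes: K' = 65 00 00 00 00 00.
K' ⊕ ipad = 53 36 36 36 36 36; K' ⊕ opad = 39 5c 5c 5c 5c 5c.
Inner hash: sum = 83+54+54+54+54+54+194+23+143 = 713; mod 256 = 201 → c9.
Outer hash (recomputed tag): sum = 57+92+92+92+92+92+201 = 718; mod 256 = 206 → ce.
Recomputed tag = ce; claimed = 2d → mismatch.

invalid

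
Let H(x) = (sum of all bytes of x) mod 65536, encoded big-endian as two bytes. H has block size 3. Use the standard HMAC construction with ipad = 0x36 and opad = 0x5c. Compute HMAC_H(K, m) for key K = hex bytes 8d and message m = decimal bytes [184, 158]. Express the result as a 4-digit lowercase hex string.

0208

Key hex bytes 8d is 1 byte ≤ B = 3; zero-pad to 3 bytes: K' = 8d 00 00.
K' ⊕ ipad = bb 36 36.  K' ⊕ opad = d1 5c 5c.
Inner input = (K'⊕ipad) ∥ m = bb 36 36 ∥ b8 9e.
Inner hash: sum = 187+54+54+184+158 = 637 → 02 7d.
Outer input = (K'⊕opad) ∥ inner = d1 5c 5c ∥ 02 7d.
Outer hash (tag): sum = 209+92+92+2+125 = 520 → 02 08.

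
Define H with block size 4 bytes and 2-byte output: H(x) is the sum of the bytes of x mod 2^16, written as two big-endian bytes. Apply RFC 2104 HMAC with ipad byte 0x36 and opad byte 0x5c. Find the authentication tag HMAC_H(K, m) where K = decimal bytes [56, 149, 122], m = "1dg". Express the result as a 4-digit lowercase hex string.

Key decimal bytes [56, 149, 122] = 38 95 7a is 3 bytes ≤ B = 4; zero-pad to 4 bytes: K' = 38 95 7a 00.
K' ⊕ ipad = 0e a3 4c 36.  K' ⊕ opad = 64 c9 26 5c.
Inner input = (K'⊕ipad) ∥ m = 0e a3 4c 36 ∥ 31 64 67.
Inner hash: sum = 14+163+76+54+49+100+103 = 559 → 02 2f.
Outer input = (K'⊕opad) ∥ inner = 64 c9 26 5c ∥ 02 2f.
Outer hash (tag): sum = 100+201+38+92+2+47 = 480 → 01 e0.

01e0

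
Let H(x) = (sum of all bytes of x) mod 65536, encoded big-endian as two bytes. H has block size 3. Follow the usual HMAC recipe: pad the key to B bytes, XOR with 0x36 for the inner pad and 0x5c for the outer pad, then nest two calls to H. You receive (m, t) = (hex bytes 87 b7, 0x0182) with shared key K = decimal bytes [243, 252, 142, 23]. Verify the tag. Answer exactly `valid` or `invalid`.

Key decimal bytes [243, 252, 142, 23] = f3 fc 8e 17 is 4 bytes > B = 3, so hash it first: H(key) = 02 94, then zero-pad to 3 bytes: K' = 02 94 00.
K' ⊕ ipad = 34 a2 36; K' ⊕ opad = 5e c8 5c.
Inner hash: sum = 52+162+54+135+183 = 586 → 02 4a.
Outer hash (recomputed tag): sum = 94+200+92+2+74 = 462 → 01 ce.
Recomputed tag = 01ce; claimed = 0182 → mismatch.

invalid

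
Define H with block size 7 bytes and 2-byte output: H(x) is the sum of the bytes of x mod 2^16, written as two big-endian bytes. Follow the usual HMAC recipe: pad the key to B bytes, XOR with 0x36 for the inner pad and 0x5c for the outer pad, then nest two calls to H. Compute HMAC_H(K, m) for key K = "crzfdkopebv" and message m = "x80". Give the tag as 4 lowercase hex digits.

03d8

Key "crzfdkopebv" = 63 72 7a 66 64 6b 6f 70 65 62 76 is 11 bytes > B = 7, so hash it first: H(key) = 04 a0, then zero-pad to 7 bytes: K' = 04 a0 00 00 00 00 00.
K' ⊕ ipad = 32 96 36 36 36 36 36.  K' ⊕ opad = 58 fc 5c 5c 5c 5c 5c.
Inner input = (K'⊕ipad) ∥ m = 32 96 36 36 36 36 36 ∥ 78 38 30.
Inner hash: sum = 50+150+54+54+54+54+54+120+56+48 = 694 → 02 b6.
Outer input = (K'⊕opad) ∥ inner = 58 fc 5c 5c 5c 5c 5c ∥ 02 b6.
Outer hash (tag): sum = 88+252+92+92+92+92+92+2+182 = 984 → 03 d8.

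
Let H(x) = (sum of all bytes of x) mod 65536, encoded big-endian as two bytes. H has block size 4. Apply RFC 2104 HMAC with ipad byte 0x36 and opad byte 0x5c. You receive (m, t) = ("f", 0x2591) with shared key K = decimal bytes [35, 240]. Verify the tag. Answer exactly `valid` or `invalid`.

invalid

Key decimal bytes [35, 240] = 23 f0 is 2 bytes ≤ B = 4; zero-pad to 4 bytes: K' = 23 f0 00 00.
K' ⊕ ipad = 15 c6 36 36; K' ⊕ opad = 7f ac 5c 5c.
Inner hash: sum = 21+198+54+54+102 = 429 → 01 ad.
Outer hash (recomputed tag): sum = 127+172+92+92+1+173 = 657 → 02 91.
Recomputed tag = 0291; claimed = 2591 → mismatch.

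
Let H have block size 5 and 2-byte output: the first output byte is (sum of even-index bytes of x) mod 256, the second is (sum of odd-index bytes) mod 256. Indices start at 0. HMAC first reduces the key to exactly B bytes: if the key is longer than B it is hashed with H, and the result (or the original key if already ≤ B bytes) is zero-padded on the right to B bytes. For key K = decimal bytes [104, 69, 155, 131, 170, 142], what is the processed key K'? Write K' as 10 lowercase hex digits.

ad56000000

|K| = 6 > B = 5, so first hash the key.
H(K): even-index sum = 429 mod 256 = 173; odd-index sum = 342 mod 256 = 86 → ad 56.
Zero-pad H(K) = ad 56 to 5 bytes: K' = ad 56 00 00 00.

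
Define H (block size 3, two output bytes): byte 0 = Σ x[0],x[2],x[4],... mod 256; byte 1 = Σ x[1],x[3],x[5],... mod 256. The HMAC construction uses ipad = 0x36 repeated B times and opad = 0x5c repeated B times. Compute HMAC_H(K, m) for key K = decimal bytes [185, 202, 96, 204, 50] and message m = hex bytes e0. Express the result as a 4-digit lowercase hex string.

f37d

Key decimal bytes [185, 202, 96, 204, 50] = b9 ca 60 cc 32 is 5 bytes > B = 3, so hash it first: H(key) = 4b 96, then zero-pad to 3 bytes: K' = 4b 96 00.
K' ⊕ ipad = 7d a0 36.  K' ⊕ opad = 17 ca 5c.
Inner input = (K'⊕ipad) ∥ m = 7d a0 36 ∥ e0.
Inner hash: even-index sum = 179 mod 256 = 179; odd-index sum = 384 mod 256 = 128 → b3 80.
Outer input = (K'⊕opad) ∥ inner = 17 ca 5c ∥ b3 80.
Outer hash (tag): even-index sum = 243 mod 256 = 243; odd-index sum = 381 mod 256 = 125 → f3 7d.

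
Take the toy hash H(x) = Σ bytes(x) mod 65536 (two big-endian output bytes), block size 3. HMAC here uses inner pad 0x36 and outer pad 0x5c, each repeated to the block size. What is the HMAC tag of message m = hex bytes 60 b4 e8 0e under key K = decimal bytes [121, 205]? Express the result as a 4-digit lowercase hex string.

Key decimal bytes [121, 205] = 79 cd is 2 bytes ≤ B = 3; zero-pad to 3 bytes: K' = 79 cd 00.
K' ⊕ ipad = 4f fb 36.  K' ⊕ opad = 25 91 5c.
Inner input = (K'⊕ipad) ∥ m = 4f fb 36 ∥ 60 b4 e8 0e.
Inner hash: sum = 79+251+54+96+180+232+14 = 906 → 03 8a.
Outer input = (K'⊕opad) ∥ inner = 25 91 5c ∥ 03 8a.
Outer hash (tag): sum = 37+145+92+3+138 = 415 → 01 9f.

019f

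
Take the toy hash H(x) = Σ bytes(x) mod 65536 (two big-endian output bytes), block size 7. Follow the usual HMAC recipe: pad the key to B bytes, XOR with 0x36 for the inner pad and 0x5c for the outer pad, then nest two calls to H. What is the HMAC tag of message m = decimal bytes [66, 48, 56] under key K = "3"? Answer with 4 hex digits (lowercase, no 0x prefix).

038b

Key "3" = 33 is 1 byte ≤ B = 7; zero-pad to 7 bytes: K' = 33 00 00 00 00 00 00.
K' ⊕ ipad = 05 36 36 36 36 36 36.  K' ⊕ opad = 6f 5c 5c 5c 5c 5c 5c.
Inner input = (K'⊕ipad) ∥ m = 05 36 36 36 36 36 36 ∥ 42 30 38.
Inner hash: sum = 5+54+54+54+54+54+54+66+48+56 = 499 → 01 f3.
Outer input = (K'⊕opad) ∥ inner = 6f 5c 5c 5c 5c 5c 5c ∥ 01 f3.
Outer hash (tag): sum = 111+92+92+92+92+92+92+1+243 = 907 → 03 8b.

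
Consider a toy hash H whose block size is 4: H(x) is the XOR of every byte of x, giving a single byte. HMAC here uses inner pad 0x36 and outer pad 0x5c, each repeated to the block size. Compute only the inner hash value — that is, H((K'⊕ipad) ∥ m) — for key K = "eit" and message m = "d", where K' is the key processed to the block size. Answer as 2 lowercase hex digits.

Key "eit" = 65 69 74 is 3 bytes ≤ B = 4; zero-pad to 4 bytes: K' = 65 69 74 00.
K' ⊕ ipad = 53 5f 42 36.
Inner input = 53 5f 42 36 ∥ 64.
Inner hash: XOR 53⊕5f⊕42⊕36⊕64 = 1c.

1c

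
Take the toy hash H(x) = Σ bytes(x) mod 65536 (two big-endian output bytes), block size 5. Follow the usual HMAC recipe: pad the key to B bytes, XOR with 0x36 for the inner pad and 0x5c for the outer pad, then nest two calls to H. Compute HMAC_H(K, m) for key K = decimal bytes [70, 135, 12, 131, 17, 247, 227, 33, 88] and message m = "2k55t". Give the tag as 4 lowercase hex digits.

Key decimal bytes [70, 135, 12, 131, 17, 247, 227, 33, 88] = 46 87 0c 83 11 f7 e3 21 58 is 9 bytes > B = 5, so hash it first: H(key) = 03 c0, then zero-pad to 5 bytes: K' = 03 c0 00 00 00.
K' ⊕ ipad = 35 f6 36 36 36.  K' ⊕ opad = 5f 9c 5c 5c 5c.
Inner input = (K'⊕ipad) ∥ m = 35 f6 36 36 36 ∥ 32 6b 35 35 74.
Inner hash: sum = 53+246+54+54+54+50+107+53+53+116 = 840 → 03 48.
Outer input = (K'⊕opad) ∥ inner = 5f 9c 5c 5c 5c ∥ 03 48.
Outer hash (tag): sum = 95+156+92+92+92+3+72 = 602 → 02 5a.

025a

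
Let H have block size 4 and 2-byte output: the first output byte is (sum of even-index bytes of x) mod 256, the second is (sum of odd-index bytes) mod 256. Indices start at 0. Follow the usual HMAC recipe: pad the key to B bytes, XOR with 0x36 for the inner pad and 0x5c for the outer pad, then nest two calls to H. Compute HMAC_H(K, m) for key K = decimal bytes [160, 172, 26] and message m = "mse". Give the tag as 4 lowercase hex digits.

d68f

Key decimal bytes [160, 172, 26] = a0 ac 1a is 3 bytes ≤ B = 4; zero-pad to 4 bytes: K' = a0 ac 1a 00.
K' ⊕ ipad = 96 9a 2c 36.  K' ⊕ opad = fc f0 46 5c.
Inner input = (K'⊕ipad) ∥ m = 96 9a 2c 36 ∥ 6d 73 65.
Inner hash: even-index sum = 404 mod 256 = 148; odd-index sum = 323 mod 256 = 67 → 94 43.
Outer input = (K'⊕opad) ∥ inner = fc f0 46 5c ∥ 94 43.
Outer hash (tag): even-index sum = 470 mod 256 = 214; odd-index sum = 399 mod 256 = 143 → d6 8f.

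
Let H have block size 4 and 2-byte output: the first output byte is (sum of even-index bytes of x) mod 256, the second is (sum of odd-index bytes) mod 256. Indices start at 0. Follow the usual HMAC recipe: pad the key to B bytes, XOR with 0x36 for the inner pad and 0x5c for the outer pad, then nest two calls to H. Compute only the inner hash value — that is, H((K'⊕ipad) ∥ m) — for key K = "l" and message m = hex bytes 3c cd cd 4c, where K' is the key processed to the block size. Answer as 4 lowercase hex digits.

Key "l" = 6c is 1 byte ≤ B = 4; zero-pad to 4 bytes: K' = 6c 00 00 00.
K' ⊕ ipad = 5a 36 36 36.
Inner input = 5a 36 36 36 ∥ 3c cd cd 4c.
Inner hash: even-index sum = 409 mod 256 = 153; odd-index sum = 389 mod 256 = 133 → 99 85.

9985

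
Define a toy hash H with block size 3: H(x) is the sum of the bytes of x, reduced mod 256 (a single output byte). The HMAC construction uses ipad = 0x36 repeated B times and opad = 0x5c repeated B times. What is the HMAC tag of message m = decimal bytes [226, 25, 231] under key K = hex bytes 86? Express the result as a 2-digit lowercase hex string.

90

Key hex bytes 86 is 1 byte ≤ B = 3; zero-pad to 3 bytes: K' = 86 00 00.
K' ⊕ ipad = b0 36 36.  K' ⊕ opad = da 5c 5c.
Inner input = (K'⊕ipad) ∥ m = b0 36 36 ∥ e2 19 e7.
Inner hash: sum = 176+54+54+226+25+231 = 766; mod 256 = 254 → fe.
Outer input = (K'⊕opad) ∥ inner = da 5c 5c ∥ fe.
Outer hash (tag): sum = 218+92+92+254 = 656; mod 256 = 144 → 90.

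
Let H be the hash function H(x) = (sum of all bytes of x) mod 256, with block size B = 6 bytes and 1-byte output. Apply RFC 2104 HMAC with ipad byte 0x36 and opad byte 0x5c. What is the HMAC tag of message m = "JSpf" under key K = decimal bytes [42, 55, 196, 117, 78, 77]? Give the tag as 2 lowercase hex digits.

7d

Key decimal bytes [42, 55, 196, 117, 78, 77] = 2a 37 c4 75 4e 4d is exactly B = 6 bytes: K' = 2a 37 c4 75 4e 4d.
K' ⊕ ipad = 1c 01 f2 43 78 7b.  K' ⊕ opad = 76 6b 98 29 12 11.
Inner input = (K'⊕ipad) ∥ m = 1c 01 f2 43 78 7b ∥ 4a 53 70 66.
Inner hash: sum = 28+1+242+67+120+123+74+83+112+102 = 952; mod 256 = 184 → b8.
Outer input = (K'⊕opad) ∥ inner = 76 6b 98 29 12 11 ∥ b8.
Outer hash (tag): sum = 118+107+152+41+18+17+184 = 637; mod 256 = 125 → 7d.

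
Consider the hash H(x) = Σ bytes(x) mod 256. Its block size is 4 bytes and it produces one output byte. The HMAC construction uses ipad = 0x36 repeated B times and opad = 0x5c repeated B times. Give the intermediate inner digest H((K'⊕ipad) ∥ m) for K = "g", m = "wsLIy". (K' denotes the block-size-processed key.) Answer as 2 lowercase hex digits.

eb

Key "g" = 67 is 1 byte ≤ B = 4; zero-pad to 4 bytes: K' = 67 00 00 00.
K' ⊕ ipad = 51 36 36 36.
Inner input = 51 36 36 36 ∥ 77 73 4c 49 79.
Inner hash: sum = 81+54+54+54+119+115+76+73+121 = 747; mod 256 = 235 → eb.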